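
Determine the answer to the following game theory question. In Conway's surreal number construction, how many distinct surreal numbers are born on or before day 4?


Day 0: {|} = 0 is born. Count = 1.
Day n: the number of surreal numbers born by day n is 2^(n+1) - 1.
By day 0: 2^1 - 1 = 1
By day 1: 2^2 - 1 = 3
By day 2: 2^3 - 1 = 7
By day 3: 2^4 - 1 = 15
By day 4: 2^5 - 1 = 31
By day 4: 31 surreal numbers.

31


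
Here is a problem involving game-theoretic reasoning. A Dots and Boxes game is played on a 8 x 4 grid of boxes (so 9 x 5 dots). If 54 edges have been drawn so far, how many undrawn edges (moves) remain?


Grid: 8 x 4 boxes, i.e. 9 rows and 5 columns of dots.
Horizontal edges: (rows + 1) * cols = 9 * 4 = 36
Vertical edges: rows * (cols + 1) = 8 * 5 = 40
Total edges: 36 + 40 = 76
Edges drawn: 54
Remaining: 76 - 54 = 22

22


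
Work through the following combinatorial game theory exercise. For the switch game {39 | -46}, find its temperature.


The game is {39 | -46}, a switch {a | b} with numbers a > b.
Cooling {a | b} by t gives {a - t | b + t}, which stops being hot when a - t = b + t, i.e. at t = (a - b)/2. So the temperature of a switch is (a - b)/2.
Temperature = (Left option - Right option) / 2
= (39 - (-46)) / 2
= 85 / 2
= 85/2

85/2


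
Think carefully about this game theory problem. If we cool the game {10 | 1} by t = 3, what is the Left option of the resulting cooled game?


Original game: {10 | 1} (a switch {a | b} with a > b).
Cooling by t (for t below the temperature (a - b)/2 = 9/2) taxes each move by t: {a | b} cooled by t is {a - t | b + t}.
Cooling amount: t = 3
Cooled Left option: 10 - 3 = 7
Cooled Right option: 1 + 3 = 4
Cooled game: {7 | 4}
Left option = 7

7


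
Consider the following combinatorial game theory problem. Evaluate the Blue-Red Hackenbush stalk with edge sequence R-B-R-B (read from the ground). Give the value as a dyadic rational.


Edges (from ground): R-B-R-B
By Berlekamp's sign-expansion rule, a Blue-Red Hackenbush stalk has the value of the surreal number whose sign sequence is the edge sequence with B -> + and R -> -.
Sign sequence: -+-+
Trace the sign expansion in the surreal number tree, starting from 0:
Edge 1: R (sign -) -> bounds (-inf, 0), value = -1
Edge 2: B (sign +) -> bounds (-1, 0), value = -1/2
Edge 3: R (sign -) -> bounds (-1, -1/2), value = -3/4
Edge 4: B (sign +) -> bounds (-3/4, -1/2), value = -5/8
Game value = -5/8

-5/8


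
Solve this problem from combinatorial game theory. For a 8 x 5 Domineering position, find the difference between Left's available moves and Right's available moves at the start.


Board is 8 x 5 (rows x cols).
Left (vertical) placements: (rows-1) * cols = 7 * 5 = 35
Right (horizontal) placements: rows * (cols-1) = 8 * 4 = 32
Advantage = Left - Right = 35 - 32 = 3

3


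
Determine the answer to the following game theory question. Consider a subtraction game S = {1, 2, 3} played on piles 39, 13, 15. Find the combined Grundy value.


Subtraction set: {1, 2, 3}
For this subtraction set, G(n) = n mod 4 (period = max + 1 = 4).
Pile 1 (size 39): G(39) = 39 mod 4 = 3
Pile 2 (size 13): G(13) = 13 mod 4 = 1
Pile 3 (size 15): G(15) = 15 mod 4 = 3
Total Grundy value = XOR of all: 3 XOR 1 XOR 3 = 1

1


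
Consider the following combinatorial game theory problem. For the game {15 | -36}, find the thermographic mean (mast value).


Game = {15 | -36}, a switch {a | b} with numbers a > b.
Its thermograph has left wall a - t and right wall b + t, which meet at t = (a - b)/2, where both equal (a + b)/2. So the mast (mean value) is at (a + b)/2.
Mean = (15 + (-36))/2 = -21/2 = -21/2

-21/2


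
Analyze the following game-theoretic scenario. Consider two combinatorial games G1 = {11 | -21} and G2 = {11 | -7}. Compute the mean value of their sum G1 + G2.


G1 = {11 | -21}, G2 = {11 | -7}
Each is a switch {a | b} with numbers a > b; its mean value is (a + b)/2, and mean value is additive over game sums: m(G1 + G2) = m(G1) + m(G2).
Mean of G1 = (11 + (-21))/2 = -10/2 = -5
Mean of G2 = (11 + (-7))/2 = 4/2 = 2
Mean of G1 + G2 = -5 + 2 = -3

-3


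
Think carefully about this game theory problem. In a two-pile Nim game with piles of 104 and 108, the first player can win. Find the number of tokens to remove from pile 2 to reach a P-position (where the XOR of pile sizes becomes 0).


Piles: 104 and 108
Current XOR: 104 XOR 108 = 4 (non-zero, so this is an N-position).
To make the XOR zero, we need to find a move that balances the piles.
For pile 2 (size 108): target = 108 XOR 4 = 104
We reduce pile 2 from 108 to 104.
Tokens removed: 108 - 104 = 4
Verification: 104 XOR 104 = 0

4


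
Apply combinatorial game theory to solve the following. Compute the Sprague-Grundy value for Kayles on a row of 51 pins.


Kayles: a move removes 1 or 2 adjacent pins from a contiguous row.
Removing pins from a row of k leaves two independent rows (a, b) with a + b = k - 1 (one pin) or a + b = k - 2 (two pins); an end removal gives a = 0.
By Sprague-Grundy, G(k) = mex{ G(a) XOR G(b) } over all these splits. G(0) = 0.
G(1): splits (0,0):0^0=0 -> mex({0}) = 1
G(2): splits (0,1):0^1=1 (0,0):0^0=0 -> mex({0, 1}) = 2
G(3): splits (0,2):0^2=2 (1,1):1^1=0 (0,1):0^1=1 -> mex({0, 1, 2}) = 3
G(4): splits (0,3):0^3=3 (1,2):1^2=3 (0,2):0^2=2 (1,1):1^1=0 -> mex({0, 2, 3}) = 1
G(5): splits (0,4):0^1=1 (1,3):1^3=2 (2,2):2^2=0 (0,3):0^3=3 (1,2):1^2=3 -> mex({0, 1, 2, 3}) = 4
G(6) = mex({0, 1, 2, 4}) = 3
G(7) = mex({0, 1, 3, 4, 5}) = 2
G(8) = mex({0, 2, 3, 5, 6}) = 1
G(9) = mex({0, 1, 2, 3, 6, 7}) = 4
G(10) = mex({0, 1, 3, 4, 5, 7}) = 2
G(11) = mex({0, 1, 2, 3, 4, 5}) = 6
G(12) = mex({0, 1, 2, 3, 5, 6, 7}) = 4
G(13) = mex({0, 2, 3, 4, 6, 7}) = 1
G(14) = mex({0, 1, 4, 5, 6, 7}) = 2
G(15) = mex({0, 1, 2, 3, 4, 5, 6}) = 7
G(16) = mex({0, 2, 3, 5, 6, 7}) = 1
G(17) = mex({0, 1, 2, 3, 5, 6, 7}) = 4
G(18) = mex({0, 1, 2, 4, 5, 6}) = 3
G(19) = mex({0, 1, 3, 4, 5, 7}) = 2
G(20) = mex({0, 2, 3, 4, 5, 6, 7}) = 1
G(21) = mex({0, 1, 2, 3, 5, 6, 7}) = 4
G(22) = mex({0, 1, 2, 3, 4, 5, 7}) = 6
G(23) = mex({0, 1, 2, 3, 4, 5, 6}) = 7
G(24) = mex({0, 1, 2, 3, 5, 6, 7}) = 4
G(25) = mex({0, 2, 3, 4, 6, 7}) = 1
G(26) = mex({0, 1, 3, 4, 5, 6, 7}) = 2
G(27) = mex({0, 1, 2, 3, 4, 5, 6, 7}) = 8
G(28) = mex({0, 1, 2, 3, 4, 6, 7, 8}) = 5
G(29) = mex({0, 1, 2, 3, 5, 6, 7, 8, 9}) = 4
G(30) = mex({0, 1, 2, 3, 4, 5, 6, 9, 10}) = 7
G(31) = mex({0, 1, 3, 4, 5, 7, 10, 11}) = 2
G(32) = mex({0, 2, 3, 4, 5, 6, 7, 9, 11}) = 1
G(33) = mex({0, 1, 2, 3, 4, 5, 6, 7, 9, 12}) = 8
G(34) = mex({0, 1, 2, 3, 4, 5, 7, 8, 11, 12}) = 6
G(35) = mex({0, 1, 2, 3, 4, 5, 6, 8, 9, 10, 11}) = 7
G(36) = mex({0, 1, 2, 3, 5, 6, 7, 9, 10}) = 4
G(37) = mex({0, 2, 3, 4, 6, 7, 9, 10, 11, 12}) = 1
G(38) = mex({0, 1, 3, 4, 5, 6, 7, 9, 10, 11, 12}) = 2
G(39) = mex({0, 1, 2, 4, 5, 6, 7, 9, 10, 12, 14}) = 3
G(40) = mex({0, 2, 3, 4, 6, 7, 11, 12, 14}) = 1
G(41) = mex({0, 1, 2, 3, 5, 6, 7, 9, 10, 11, 12}) = 4
G(42) = mex({0, 1, 2, 3, 4, 5, 6, 9, 10}) = 7
G(43) = mex({0, 1, 3, 4, 5, 7, 9, 10, 12, 15}) = 2
G(44) = mex({0, 2, 3, 4, 5, 6, 7, 9, 10, 12, 15}) = 1
G(45) = mex({0, 1, 2, 3, 4, 5, 6, 7, 9, 10, 12, 14}) = 8
G(46) = mex({0, 1, 3, 4, 5, 7, 8, 11, 12, 14}) = 2
G(47) = mex({0, 1, 2, 3, 4, 5, 6, 8, 9, 10, 11, 12}) = 7
G(48) = mex({0, 1, 2, 3, 5, 6, 7, 9, 10}) = 4
G(49) = mex({0, 2, 3, 4, 6, 7, 9, 10, 11, 12, 15}) = 1
G(50) = mex({0, 1, 4, 5, 6, 7, 9, 11, 12, 14, 15}) = 2
G(51) = mex({0, 1, 2, 3, 4, 5, 6, 7, 9, 12, 14, 15}) = 8
Therefore G(51) = 8.

8


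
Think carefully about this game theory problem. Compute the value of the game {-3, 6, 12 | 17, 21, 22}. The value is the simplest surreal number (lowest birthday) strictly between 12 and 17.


Left options: {-3, 6, 12}, max = 12
Right options: {17, 21, 22}, min = 17
All options are numbers and max(Left) < min(Right), so by the simplicity theorem the value is the simplest (earliest-born) number strictly between 12 and 17.
Integers 13 through 16 all lie strictly between 12 and 17.
Among integers, the simplest (lowest birthday = smallest |n|; 0 is born on day 0, +-n on day n) is 13.
No non-integer in the interval can be simpler: if x is a non-integer in the interval, then floor(x) or ceil(x) also lies in the interval (the interval contains an integer), and both are proper prefixes of x's sign expansion, i.e. born earlier. So the game value is 13.
Game value = 13

13


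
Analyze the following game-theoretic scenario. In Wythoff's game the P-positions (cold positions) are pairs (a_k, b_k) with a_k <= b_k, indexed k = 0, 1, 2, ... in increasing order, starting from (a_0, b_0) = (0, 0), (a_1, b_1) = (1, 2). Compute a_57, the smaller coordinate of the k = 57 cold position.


By Wythoff's theorem, a_k = floor(k * phi) and b_k = floor(k * phi^2) = a_k + k, where phi = (1 + sqrt(5))/2 is the golden ratio.
phi = (1 + sqrt(5))/2 = 1.618034
k = 57
k * phi = 57 * 1.618034 = 92.227937
a_57 = floor(k * phi) = 92

92


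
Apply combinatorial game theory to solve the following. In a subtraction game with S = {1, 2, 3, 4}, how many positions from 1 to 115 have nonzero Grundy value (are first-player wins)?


Subtraction set S = {1, 2, 3, 4}, so G(n) = n mod 5.
G(n) = 0 when n is a multiple of 5.
Multiples of 5 in [1, 115]: 23
N-positions (nonzero Grundy) = 115 - 23 = 92

92


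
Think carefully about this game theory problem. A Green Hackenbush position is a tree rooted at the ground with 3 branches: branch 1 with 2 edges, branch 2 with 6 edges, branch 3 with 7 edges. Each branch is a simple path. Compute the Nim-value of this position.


The tree has 3 branches from the ground vertex.
In Green Hackenbush, the Nim-value of a simple path of length k is k.
Branch 1: length 2, Nim-value = 2
Branch 2: length 6, Nim-value = 6
Branch 3: length 7, Nim-value = 7
Total Nim-value = XOR of all branch values:
0 XOR 2 = 2
2 XOR 6 = 4
4 XOR 7 = 3
Nim-value of the tree = 3

3


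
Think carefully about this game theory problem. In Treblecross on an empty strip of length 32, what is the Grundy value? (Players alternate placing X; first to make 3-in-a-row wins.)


Treblecross: place X on empty cells; 3-in-a-row wins.
Playing within two cells of an existing X lets the opponent win at once, so sensible play treats the cells i-2..i+2 around each X as dead. The player left with no safe cell loses, so this is a normal-play take-away game on strips of safe cells.
Placing X at cell i (0-indexed) of a strip of k safe cells leaves independent strips of sizes max(0, i-2) and max(0, k-i-3). Hence G(k) = mex{ G(max(0,i-2)) XOR G(max(0,k-i-3)) : 0 <= i < k }, with G(0) = 0.
G(1): splits (0,0):0^0=0 -> mex({0}) = 1
G(2): splits (0,0):0^0=0 -> mex({0}) = 1
G(3): splits (0,0):0^0=0 -> mex({0}) = 1
G(4): splits (0,1):0^1=1 (0,0):0^0=0 -> mex({0, 1}) = 2
G(5): splits (0,2):0^1=1 (0,1):0^1=1 (0,0):0^0=0 -> mex({0, 1}) = 2
G(6) = mex({1}) = 0
G(7) = mex({0, 1, 2}) = 3
G(8) = mex({0, 1, 2}) = 3
G(9) = mex({0, 2}) = 1
G(10) = mex({0, 2, 3}) = 1
G(11) = mex({0, 3}) = 1
G(12) = mex({1, 3}) = 0
G(13) = mex({0, 1, 2, 3}) = 4
G(14) = mex({0, 1, 2}) = 3
G(15) = mex({0, 1, 2}) = 3
G(16) = mex({0, 1, 2, 4}) = 3
G(17) = mex({0, 1, 3, 4}) = 2
G(18) = mex({0, 1, 3, 4}) = 2
G(19) = mex({0, 1, 3, 5}) = 2
G(20) = mex({0, 1, 2, 3, 5}) = 4
G(21) = mex({0, 1, 2, 3, 5}) = 4
G(22) = mex({1, 2, 6}) = 0
G(23) = mex({0, 1, 2, 3, 4, 6}) = 5
G(24) = mex({0, 1, 2, 3, 4}) = 5
G(25) = mex({0, 1, 3, 4, 7}) = 2
G(26) = mex({0, 1, 3, 4, 5, 7}) = 2
G(27) = mex({0, 1, 3, 5}) = 2
G(28) = mex({0, 1, 2, 5}) = 3
G(29) = mex({0, 1, 2, 4, 5, 6}) = 3
G(30) = mex({1, 2, 4, 6}) = 0
G(31) = mex({0, 1, 2, 3, 4, 6}) = 5
G(32) = mex({1, 2, 3, 4, 7}) = 0
Therefore G(32) = 0.

0


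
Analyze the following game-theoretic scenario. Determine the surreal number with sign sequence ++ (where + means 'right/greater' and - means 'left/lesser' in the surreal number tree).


Sign expansion: ++
Rule: track bounds (lo, hi), initially (-inf, +inf). On '+', the current value becomes lo and we move to the simplest number in (value, hi): value + 1 if hi = +inf, otherwise the midpoint (value + hi)/2. On '-', the current value becomes hi and we move to value - 1 if lo = -inf, otherwise the midpoint (lo + value)/2.
Start at 0.
Step 1: sign = +, move right. Bounds: (0, +inf). Value = 1
Step 2: sign = +, move right. Bounds: (1, +inf). Value = 2
The surreal number with sign expansion ++ is 2.

2


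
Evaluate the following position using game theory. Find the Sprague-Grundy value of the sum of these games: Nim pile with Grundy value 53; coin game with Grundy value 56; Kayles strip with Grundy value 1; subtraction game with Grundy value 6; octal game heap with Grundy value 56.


By the Sprague-Grundy theorem, the Grundy value of a sum of games is the XOR of individual Grundy values.
Nim pile: Grundy value = 53. Running XOR: 0 XOR 53 = 53
coin game: Grundy value = 56. Running XOR: 53 XOR 56 = 13
Kayles strip: Grundy value = 1. Running XOR: 13 XOR 1 = 12
subtraction game: Grundy value = 6. Running XOR: 12 XOR 6 = 10
octal game heap: Grundy value = 56. Running XOR: 10 XOR 56 = 50
The combined Grundy value is 50.

50


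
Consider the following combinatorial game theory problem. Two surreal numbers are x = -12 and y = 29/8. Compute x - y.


x = -12, y = 29/8
Converting to common denominator: 8
x = -96/8, y = 29/8
x - y = -12 - 29/8 = -125/8

-125/8


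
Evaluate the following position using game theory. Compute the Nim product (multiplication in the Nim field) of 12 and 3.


Nim multiplication is bilinear over XOR: (u XOR v) * w = (u*w) XOR (v*w).
So we split each operand into its bit components and XOR the pairwise Nim products.
12 = 4 + 8 (as XOR of powers of 2).
3 = 1 + 2 (as XOR of powers of 2).
Using the standard Nim-product table on single bits:
  2*2 = 3,   2*4 = 8,   2*8 = 12,
  4*4 = 6,   4*8 = 11,  8*8 = 13,
and  1*x = x (identity), k*l = l*k (commutative).
Pairwise Nim products:
  4 * 1 = 4
  4 * 2 = 8
  8 * 1 = 8
  8 * 2 = 12
XOR them: 4 XOR 8 XOR 8 XOR 12 = 8.
Result: 12 * 3 = 8 (in Nim).

8


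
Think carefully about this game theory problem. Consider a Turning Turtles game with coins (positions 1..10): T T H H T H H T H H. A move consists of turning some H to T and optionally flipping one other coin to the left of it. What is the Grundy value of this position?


Coins: T T H H T H H T H H
Key fact: a single head at position k behaves exactly like a Nim heap of size k (turning it to T and optionally flipping a coin at j < k corresponds to moving the heap from k to j, or to 0), and heads combine as a disjunctive sum (two heads at the same place would cancel, matching j XOR j = 0). So the Nim-value is the XOR of the 1-indexed positions of the heads.
Face-up positions (1-indexed): [3, 4, 6, 7, 9, 10]
XOR 0 with 3: 0 XOR 3 = 3
XOR 3 with 4: 3 XOR 4 = 7
XOR 7 with 6: 7 XOR 6 = 1
XOR 1 with 7: 1 XOR 7 = 6
XOR 6 with 9: 6 XOR 9 = 15
XOR 15 with 10: 15 XOR 10 = 5
Nim-value = 5

5


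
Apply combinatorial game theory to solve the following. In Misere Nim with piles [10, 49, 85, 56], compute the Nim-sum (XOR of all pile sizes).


We need the XOR (exclusive or) of all pile sizes.
After XOR-ing pile 1 (size 10): 0 XOR 10 = 10
After XOR-ing pile 2 (size 49): 10 XOR 49 = 59
After XOR-ing pile 3 (size 85): 59 XOR 85 = 110
After XOR-ing pile 4 (size 56): 110 XOR 56 = 86
The Nim-value of this position is 86.

86


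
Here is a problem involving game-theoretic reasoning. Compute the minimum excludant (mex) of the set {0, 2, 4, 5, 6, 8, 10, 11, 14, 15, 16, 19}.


Set = {0, 2, 4, 5, 6, 8, 10, 11, 14, 15, 16, 19}
0 is in the set.
1 is NOT in the set. This is the mex.
mex = 1

1


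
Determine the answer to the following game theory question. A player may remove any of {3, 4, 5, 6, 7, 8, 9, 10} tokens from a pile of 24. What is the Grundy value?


The subtraction set is S = {3, 4, 5, 6, 7, 8, 9, 10}.
G(k) = mex{ G(k - s) : s in S, s <= k }. We compute iteratively: G(0) = 0.
G(1) = mex({}) = 0
G(2) = mex({}) = 0
G(3) = mex({0}) = 1
G(4) = mex({0}) = 1
G(5) = mex({0}) = 1
G(6) = mex({0, 1}) = 2
G(7) = mex({0, 1}) = 2
G(8) = mex({0, 1}) = 2
G(9) = mex({0, 1, 2}) = 3
G(10) = mex({0, 1, 2}) = 3
G(11) = mex({0, 1, 2}) = 3
G(12) = mex({0, 1, 2, 3}) = 4
G(13) = mex({1, 2, 3}) = 0
G(14) = mex({1, 2, 3}) = 0
G(15) = mex({1, 2, 3, 4}) = 0
G(16) = mex({0, 2, 3, 4}) = 1
G(17) = mex({0, 2, 3, 4}) = 1
G(18) = mex({0, 2, 3, 4}) = 1
G(19) = mex({0, 1, 3, 4}) = 2
G(20) = mex({0, 1, 3, 4}) = 2
G(21) = mex({0, 1, 3, 4}) = 2
G(22) = mex({0, 1, 2, 4}) = 3
Observe that G(13)..G(22) = 0, 0, 0, 1, 1, 1, 2, 2, 2, 3 repeats G(0)..G(9) = 0, 0, 0, 1, 1, 1, 2, 2, 2, 3.
For k >= max(S) = 10, G(k) is determined by the previous 10 values G(k-10)..G(k-1); a window of 10 consecutive values has recurred shifted by 13, so by induction G(k + 13) = G(k) for all k >= 0: the sequence is periodic from the start with period 13.
One period: G(0..12) = 0, 0, 0, 1, 1, 1, 2, 2, 2, 3, 3, 3, 4.
24 mod 13 = 11, so G(24) = G(11) = 3.

3


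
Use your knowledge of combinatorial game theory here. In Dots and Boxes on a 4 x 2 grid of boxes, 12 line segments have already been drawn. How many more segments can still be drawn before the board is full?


Grid: 4 x 2 boxes, i.e. 5 rows and 3 columns of dots.
Horizontal edges: (rows + 1) * cols = 5 * 2 = 10
Vertical edges: rows * (cols + 1) = 4 * 3 = 12
Total edges: 10 + 12 = 22
Edges drawn: 12
Remaining: 22 - 12 = 10

10


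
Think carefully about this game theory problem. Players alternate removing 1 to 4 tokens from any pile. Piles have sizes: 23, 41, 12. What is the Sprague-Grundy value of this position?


Subtraction set: {1, 2, 3, 4}
For this subtraction set, G(n) = n mod 5 (period = max + 1 = 5).
Pile 1 (size 23): G(23) = 23 mod 5 = 3
Pile 2 (size 41): G(41) = 41 mod 5 = 1
Pile 3 (size 12): G(12) = 12 mod 5 = 2
Total Grundy value = XOR of all: 3 XOR 1 XOR 2 = 0

0


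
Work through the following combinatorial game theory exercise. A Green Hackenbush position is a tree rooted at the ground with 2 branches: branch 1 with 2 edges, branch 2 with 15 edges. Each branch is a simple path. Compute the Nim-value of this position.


The tree has 2 branches from the ground vertex.
In Green Hackenbush, the Nim-value of a simple path of length k is k.
Branch 1: length 2, Nim-value = 2
Branch 2: length 15, Nim-value = 15
Total Nim-value = XOR of all branch values:
0 XOR 2 = 2
2 XOR 15 = 13
Nim-value of the tree = 13

13


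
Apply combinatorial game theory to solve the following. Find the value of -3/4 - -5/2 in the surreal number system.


x = -3/4, y = -5/2
Converting to common denominator: 4
x = -3/4, y = -10/4
x - y = -3/4 - -5/2 = 7/4

7/4


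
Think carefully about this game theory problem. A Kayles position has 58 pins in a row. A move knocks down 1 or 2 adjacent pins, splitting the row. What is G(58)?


Kayles: a move removes 1 or 2 adjacent pins from a contiguous row.
Removing pins from a row of k leaves two independent rows (a, b) with a + b = k - 1 (one pin) or a + b = k - 2 (two pins); an end removal gives a = 0.
By Sprague-Grundy, G(k) = mex{ G(a) XOR G(b) } over all these splits. G(0) = 0.
G(1): splits (0,0):0^0=0 -> mex({0}) = 1
G(2): splits (0,1):0^1=1 (0,0):0^0=0 -> mex({0, 1}) = 2
G(3): splits (0,2):0^2=2 (1,1):1^1=0 (0,1):0^1=1 -> mex({0, 1, 2}) = 3
G(4): splits (0,3):0^3=3 (1,2):1^2=3 (0,2):0^2=2 (1,1):1^1=0 -> mex({0, 2, 3}) = 1
G(5): splits (0,4):0^1=1 (1,3):1^3=2 (2,2):2^2=0 (0,3):0^3=3 (1,2):1^2=3 -> mex({0, 1, 2, 3}) = 4
G(6) = mex({0, 1, 2, 4}) = 3
G(7) = mex({0, 1, 3, 4, 5}) = 2
G(8) = mex({0, 2, 3, 5, 6}) = 1
G(9) = mex({0, 1, 2, 3, 6, 7}) = 4
G(10) = mex({0, 1, 3, 4, 5, 7}) = 2
G(11) = mex({0, 1, 2, 3, 4, 5}) = 6
G(12) = mex({0, 1, 2, 3, 5, 6, 7}) = 4
G(13) = mex({0, 2, 3, 4, 6, 7}) = 1
G(14) = mex({0, 1, 4, 5, 6, 7}) = 2
G(15) = mex({0, 1, 2, 3, 4, 5, 6}) = 7
G(16) = mex({0, 2, 3, 5, 6, 7}) = 1
G(17) = mex({0, 1, 2, 3, 5, 6, 7}) = 4
G(18) = mex({0, 1, 2, 4, 5, 6}) = 3
G(19) = mex({0, 1, 3, 4, 5, 7}) = 2
G(20) = mex({0, 2, 3, 4, 5, 6, 7}) = 1
G(21) = mex({0, 1, 2, 3, 5, 6, 7}) = 4
G(22) = mex({0, 1, 2, 3, 4, 5, 7}) = 6
G(23) = mex({0, 1, 2, 3, 4, 5, 6}) = 7
G(24) = mex({0, 1, 2, 3, 5, 6, 7}) = 4
G(25) = mex({0, 2, 3, 4, 6, 7}) = 1
G(26) = mex({0, 1, 3, 4, 5, 6, 7}) = 2
G(27) = mex({0, 1, 2, 3, 4, 5, 6, 7}) = 8
G(28) = mex({0, 1, 2, 3, 4, 6, 7, 8}) = 5
G(29) = mex({0, 1, 2, 3, 5, 6, 7, 8, 9}) = 4
G(30) = mex({0, 1, 2, 3, 4, 5, 6, 9, 10}) = 7
G(31) = mex({0, 1, 3, 4, 5, 7, 10, 11}) = 2
G(32) = mex({0, 2, 3, 4, 5, 6, 7, 9, 11}) = 1
G(33) = mex({0, 1, 2, 3, 4, 5, 6, 7, 9, 12}) = 8
G(34) = mex({0, 1, 2, 3, 4, 5, 7, 8, 11, 12}) = 6
G(35) = mex({0, 1, 2, 3, 4, 5, 6, 8, 9, 10, 11}) = 7
G(36) = mex({0, 1, 2, 3, 5, 6, 7, 9, 10}) = 4
G(37) = mex({0, 2, 3, 4, 6, 7, 9, 10, 11, 12}) = 1
G(38) = mex({0, 1, 3, 4, 5, 6, 7, 9, 10, 11, 12}) = 2
G(39) = mex({0, 1, 2, 4, 5, 6, 7, 9, 10, 12, 14}) = 3
G(40) = mex({0, 2, 3, 4, 6, 7, 11, 12, 14}) = 1
G(41) = mex({0, 1, 2, 3, 5, 6, 7, 9, 10, 11, 12}) = 4
G(42) = mex({0, 1, 2, 3, 4, 5, 6, 9, 10}) = 7
G(43) = mex({0, 1, 3, 4, 5, 7, 9, 10, 12, 15}) = 2
G(44) = mex({0, 2, 3, 4, 5, 6, 7, 9, 10, 12, 15}) = 1
G(45) = mex({0, 1, 2, 3, 4, 5, 6, 7, 9, 10, 12, 14}) = 8
G(46) = mex({0, 1, 3, 4, 5, 7, 8, 11, 12, 14}) = 2
G(47) = mex({0, 1, 2, 3, 4, 5, 6, 8, 9, 10, 11, 12}) = 7
G(48) = mex({0, 1, 2, 3, 5, 6, 7, 9, 10}) = 4
G(49) = mex({0, 2, 3, 4, 6, 7, 9, 10, 11, 12, 15}) = 1
G(50) = mex({0, 1, 4, 5, 6, 7, 9, 11, 12, 14, 15}) = 2
G(51) = mex({0, 1, 2, 3, 4, 5, 6, 7, 9, 12, 14, 15}) = 8
G(52) = mex({0, 2, 3, 4, 5, 6, 7, 8, 11, 12, 15}) = 1
G(53) = mex({0, 1, 2, 3, 5, 6, 7, 8, 9, 10, 11, 12}) = 4
G(54) = mex({0, 1, 2, 3, 4, 5, 6, 9, 10}) = 7
G(55) = mex({0, 1, 3, 4, 5, 7, 9, 10, 11, 12}) = 2
G(56) = mex({0, 2, 3, 4, 5, 6, 7, 9, 10, 11, 12, 13, 14}) = 1
G(57) = mex({0, 1, 2, 3, 5, 6, 7, 9, 10, 12, 13, 14, 15}) = 4
G(58) = mex({0, 1, 3, 4, 5, 7, 11, 12, 14, 15}) = 2
Therefore G(58) = 2.

2


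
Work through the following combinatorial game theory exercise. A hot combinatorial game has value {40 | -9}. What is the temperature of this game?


The game is {40 | -9}, a switch {a | b} with numbers a > b.
Cooling {a | b} by t gives {a - t | b + t}, which stops being hot when a - t = b + t, i.e. at t = (a - b)/2. So the temperature of a switch is (a - b)/2.
Temperature = (Left option - Right option) / 2
= (40 - (-9)) / 2
= 49 / 2
= 49/2

49/2


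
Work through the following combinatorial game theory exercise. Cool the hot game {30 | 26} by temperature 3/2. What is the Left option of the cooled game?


Original game: {30 | 26} (a switch {a | b} with a > b).
Cooling by t (for t below the temperature (a - b)/2 = 2) taxes each move by t: {a | b} cooled by t is {a - t | b + t}.
Cooling amount: t = 3/2
Cooled Left option: 30 - 3/2 = 57/2
Cooled Right option: 26 + 3/2 = 55/2
Cooled game: {57/2 | 55/2}
Left option = 57/2

57/2


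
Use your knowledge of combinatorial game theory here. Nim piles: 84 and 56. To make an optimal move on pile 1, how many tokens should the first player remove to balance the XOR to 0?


Piles: 84 and 56
Current XOR: 84 XOR 56 = 108 (non-zero, so this is an N-position).
To make the XOR zero, we need to find a move that balances the piles.
For pile 1 (size 84): target = 84 XOR 108 = 56
We reduce pile 1 from 84 to 56.
Tokens removed: 84 - 56 = 28
Verification: 56 XOR 56 = 0

28


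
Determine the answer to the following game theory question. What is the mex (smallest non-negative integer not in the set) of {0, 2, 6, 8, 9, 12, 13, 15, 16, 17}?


Set = {0, 2, 6, 8, 9, 12, 13, 15, 16, 17}
0 is in the set.
1 is NOT in the set. This is the mex.
mex = 1

1


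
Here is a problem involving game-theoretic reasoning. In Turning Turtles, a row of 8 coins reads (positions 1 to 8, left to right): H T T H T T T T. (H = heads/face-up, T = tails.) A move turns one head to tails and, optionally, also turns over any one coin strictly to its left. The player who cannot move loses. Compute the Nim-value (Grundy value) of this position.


Coins: H T T H T T T T
Key fact: a single head at position k behaves exactly like a Nim heap of size k (turning it to T and optionally flipping a coin at j < k corresponds to moving the heap from k to j, or to 0), and heads combine as a disjunctive sum (two heads at the same place would cancel, matching j XOR j = 0). So the Nim-value is the XOR of the 1-indexed positions of the heads.
Face-up positions (1-indexed): [1, 4]
XOR 0 with 1: 0 XOR 1 = 1
XOR 1 with 4: 1 XOR 4 = 5
Nim-value = 5

5


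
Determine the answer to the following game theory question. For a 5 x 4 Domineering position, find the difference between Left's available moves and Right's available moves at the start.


Board is 5 x 4 (rows x cols).
Left (vertical) placements: (rows-1) * cols = 4 * 4 = 16
Right (horizontal) placements: rows * (cols-1) = 5 * 3 = 15
Advantage = Left - Right = 16 - 15 = 1

1


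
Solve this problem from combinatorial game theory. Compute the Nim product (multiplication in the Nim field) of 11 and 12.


Nim multiplication is bilinear over XOR: (u XOR v) * w = (u*w) XOR (v*w).
So we split each operand into its bit components and XOR the pairwise Nim products.
11 = 1 + 2 + 8 (as XOR of powers of 2).
12 = 4 + 8 (as XOR of powers of 2).
Using the standard Nim-product table on single bits:
  2*2 = 3,   2*4 = 8,   2*8 = 12,
  4*4 = 6,   4*8 = 11,  8*8 = 13,
and  1*x = x (identity), k*l = l*k (commutative).
Pairwise Nim products:
  1 * 4 = 4
  1 * 8 = 8
  2 * 4 = 8
  2 * 8 = 12
  8 * 4 = 11
  8 * 8 = 13
XOR them: 4 XOR 8 XOR 8 XOR 12 XOR 11 XOR 13 = 14.
Result: 11 * 12 = 14 (in Nim).

14


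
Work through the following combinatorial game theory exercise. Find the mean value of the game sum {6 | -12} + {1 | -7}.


G1 = {6 | -12}, G2 = {1 | -7}
Each is a switch {a | b} with numbers a > b; its mean value is (a + b)/2, and mean value is additive over game sums: m(G1 + G2) = m(G1) + m(G2).
Mean of G1 = (6 + (-12))/2 = -6/2 = -3
Mean of G2 = (1 + (-7))/2 = -6/2 = -3
Mean of G1 + G2 = -3 + -3 = -6

-6


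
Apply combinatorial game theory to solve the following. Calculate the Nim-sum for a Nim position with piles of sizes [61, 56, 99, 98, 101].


We need the XOR (exclusive or) of all pile sizes.
After XOR-ing pile 1 (size 61): 0 XOR 61 = 61
After XOR-ing pile 2 (size 56): 61 XOR 56 = 5
After XOR-ing pile 3 (size 99): 5 XOR 99 = 102
After XOR-ing pile 4 (size 98): 102 XOR 98 = 4
After XOR-ing pile 5 (size 101): 4 XOR 101 = 97
The Nim-value of this position is 97.

97


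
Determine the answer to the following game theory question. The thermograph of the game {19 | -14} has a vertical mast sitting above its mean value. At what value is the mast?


Game = {19 | -14}, a switch {a | b} with numbers a > b.
Its thermograph has left wall a - t and right wall b + t, which meet at t = (a - b)/2, where both equal (a + b)/2. So the mast (mean value) is at (a + b)/2.
Mean = (19 + (-14))/2 = 5/2 = 5/2

5/2


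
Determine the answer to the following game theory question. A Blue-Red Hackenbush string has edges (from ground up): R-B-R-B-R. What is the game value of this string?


Edges (from ground): R-B-R-B-R
By Berlekamp's sign-expansion rule, a Blue-Red Hackenbush stalk has the value of the surreal number whose sign sequence is the edge sequence with B -> + and R -> -.
Sign sequence: -+-+-
Trace the sign expansion in the surreal number tree, starting from 0:
Edge 1: R (sign -) -> bounds (-inf, 0), value = -1
Edge 2: B (sign +) -> bounds (-1, 0), value = -1/2
Edge 3: R (sign -) -> bounds (-1, -1/2), value = -3/4
Edge 4: B (sign +) -> bounds (-3/4, -1/2), value = -5/8
Edge 5: R (sign -) -> bounds (-3/4, -5/8), value = -11/16
Game value = -11/16

-11/16


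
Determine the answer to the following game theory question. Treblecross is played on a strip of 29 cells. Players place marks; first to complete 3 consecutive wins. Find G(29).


Treblecross: place X on empty cells; 3-in-a-row wins.
Playing within two cells of an existing X lets the opponent win at once, so sensible play treats the cells i-2..i+2 around each X as dead. The player left with no safe cell loses, so this is a normal-play take-away game on strips of safe cells.
Placing X at cell i (0-indexed) of a strip of k safe cells leaves independent strips of sizes max(0, i-2) and max(0, k-i-3). Hence G(k) = mex{ G(max(0,i-2)) XOR G(max(0,k-i-3)) : 0 <= i < k }, with G(0) = 0.
G(1): splits (0,0):0^0=0 -> mex({0}) = 1
G(2): splits (0,0):0^0=0 -> mex({0}) = 1
G(3): splits (0,0):0^0=0 -> mex({0}) = 1
G(4): splits (0,1):0^1=1 (0,0):0^0=0 -> mex({0, 1}) = 2
G(5): splits (0,2):0^1=1 (0,1):0^1=1 (0,0):0^0=0 -> mex({0, 1}) = 2
G(6) = mex({1}) = 0
G(7) = mex({0, 1, 2}) = 3
G(8) = mex({0, 1, 2}) = 3
G(9) = mex({0, 2}) = 1
G(10) = mex({0, 2, 3}) = 1
G(11) = mex({0, 3}) = 1
G(12) = mex({1, 3}) = 0
G(13) = mex({0, 1, 2, 3}) = 4
G(14) = mex({0, 1, 2}) = 3
G(15) = mex({0, 1, 2}) = 3
G(16) = mex({0, 1, 2, 4}) = 3
G(17) = mex({0, 1, 3, 4}) = 2
G(18) = mex({0, 1, 3, 4}) = 2
G(19) = mex({0, 1, 3, 5}) = 2
G(20) = mex({0, 1, 2, 3, 5}) = 4
G(21) = mex({0, 1, 2, 3, 5}) = 4
G(22) = mex({1, 2, 6}) = 0
G(23) = mex({0, 1, 2, 3, 4, 6}) = 5
G(24) = mex({0, 1, 2, 3, 4}) = 5
G(25) = mex({0, 1, 3, 4, 7}) = 2
G(26) = mex({0, 1, 3, 4, 5, 7}) = 2
G(27) = mex({0, 1, 3, 5}) = 2
G(28) = mex({0, 1, 2, 5}) = 3
G(29) = mex({0, 1, 2, 4, 5, 6}) = 3
Therefore G(29) = 3.

3


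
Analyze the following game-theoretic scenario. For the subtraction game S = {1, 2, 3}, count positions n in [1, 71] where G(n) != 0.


Subtraction set S = {1, 2, 3}, so G(n) = n mod 4.
G(n) = 0 when n is a multiple of 4.
Multiples of 4 in [1, 71]: 17
N-positions (nonzero Grundy) = 71 - 17 = 54

54


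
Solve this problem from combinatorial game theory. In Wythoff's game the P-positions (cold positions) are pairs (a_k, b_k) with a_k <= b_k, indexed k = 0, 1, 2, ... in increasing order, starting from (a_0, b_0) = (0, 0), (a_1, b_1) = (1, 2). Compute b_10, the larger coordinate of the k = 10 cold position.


By Wythoff's theorem, a_k = floor(k * phi) and b_k = floor(k * phi^2) = a_k + k, where phi = (1 + sqrt(5))/2 is the golden ratio.
phi = (1 + sqrt(5))/2 = 1.618034
phi^2 = phi + 1 = 2.618034
k = 10
k * phi^2 = 10 * 2.618034 = 26.180340
b_10 = floor(k * phi^2) = 26 (check: a_10 + k = 16 + 10 = 26)

26


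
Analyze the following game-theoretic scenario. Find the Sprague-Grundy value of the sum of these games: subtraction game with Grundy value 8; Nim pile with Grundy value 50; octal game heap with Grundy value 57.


By the Sprague-Grundy theorem, the Grundy value of a sum of games is the XOR of individual Grundy values.
subtraction game: Grundy value = 8. Running XOR: 0 XOR 8 = 8
Nim pile: Grundy value = 50. Running XOR: 8 XOR 50 = 58
octal game heap: Grundy value = 57. Running XOR: 58 XOR 57 = 3
The combined Grundy value is 3.

3


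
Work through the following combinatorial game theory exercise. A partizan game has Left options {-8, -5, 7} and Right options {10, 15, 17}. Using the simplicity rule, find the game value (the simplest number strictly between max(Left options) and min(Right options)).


Left options: {-8, -5, 7}, max = 7
Right options: {10, 15, 17}, min = 10
All options are numbers and max(Left) < min(Right), so by the simplicity theorem the value is the simplest (earliest-born) number strictly between 7 and 10.
Integers 8 through 9 all lie strictly between 7 and 10.
Among integers, the simplest (lowest birthday = smallest |n|; 0 is born on day 0, +-n on day n) is 8.
No non-integer in the interval can be simpler: if x is a non-integer in the interval, then floor(x) or ceil(x) also lies in the interval (the interval contains an integer), and both are proper prefixes of x's sign expansion, i.e. born earlier. So the game value is 8.
Game value = 8

8


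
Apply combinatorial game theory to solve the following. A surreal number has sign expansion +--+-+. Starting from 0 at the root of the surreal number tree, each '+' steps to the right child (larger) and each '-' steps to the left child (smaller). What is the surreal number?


Sign expansion: +--+-+
Rule: track bounds (lo, hi), initially (-inf, +inf). On '+', the current value becomes lo and we move to the simplest number in (value, hi): value + 1 if hi = +inf, otherwise the midpoint (value + hi)/2. On '-', the current value becomes hi and we move to value - 1 if lo = -inf, otherwise the midpoint (lo + value)/2.
Start at 0.
Step 1: sign = +, move right. Bounds: (0, +inf). Value = 1
Step 2: sign = -, move left. Bounds: (0, 1). Value = 1/2
Step 3: sign = -, move left. Bounds: (0, 1/2). Value = 1/4
Step 4: sign = +, move right. Bounds: (1/4, 1/2). Value = 3/8
Step 5: sign = -, move left. Bounds: (1/4, 3/8). Value = 5/16
Step 6: sign = +, move right. Bounds: (5/16, 3/8). Value = 11/32
The surreal number with sign expansion +--+-+ is 11/32.

11/32


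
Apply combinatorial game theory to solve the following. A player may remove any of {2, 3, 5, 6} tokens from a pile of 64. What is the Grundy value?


The subtraction set is S = {2, 3, 5, 6}.
G(k) = mex{ G(k - s) : s in S, s <= k }. We compute iteratively: G(0) = 0.
G(1) = mex({}) = 0
G(2) = mex({0}) = 1
G(3) = mex({0}) = 1
G(4) = mex({0, 1}) = 2
G(5) = mex({0, 1}) = 2
G(6) = mex({0, 1, 2}) = 3
G(7) = mex({0, 1, 2}) = 3
G(8) = mex({1, 2, 3}) = 0
G(9) = mex({1, 2, 3}) = 0
G(10) = mex({0, 2, 3}) = 1
G(11) = mex({0, 2, 3}) = 1
G(12) = mex({0, 1, 3}) = 2
G(13) = mex({0, 1, 3}) = 2
Observe that G(8)..G(13) = 0, 0, 1, 1, 2, 2 repeats G(0)..G(5) = 0, 0, 1, 1, 2, 2.
For k >= max(S) = 6, G(k) is determined by the previous 6 values G(k-6)..G(k-1); a window of 6 consecutive values has recurred shifted by 8, so by induction G(k + 8) = G(k) for all k >= 0: the sequence is periodic from the start with period 8.
One period: G(0..7) = 0, 0, 1, 1, 2, 2, 3, 3.
64 mod 8 = 0, so G(64) = G(0) = 0.

0


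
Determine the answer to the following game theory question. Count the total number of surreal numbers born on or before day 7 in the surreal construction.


Day 0: {|} = 0 is born. Count = 1.
Day n: the number of surreal numbers born by day n is 2^(n+1) - 1.
By day 0: 2^1 - 1 = 1
By day 1: 2^2 - 1 = 3
By day 2: 2^3 - 1 = 7
By day 3: 2^4 - 1 = 15
By day 4: 2^5 - 1 = 31
By day 5: 2^6 - 1 = 63
By day 6: 2^7 - 1 = 127
By day 7: 2^8 - 1 = 255
By day 7: 255 surreal numbers.

255


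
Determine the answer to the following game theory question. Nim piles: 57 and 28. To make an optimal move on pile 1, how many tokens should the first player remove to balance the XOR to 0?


Piles: 57 and 28
Current XOR: 57 XOR 28 = 37 (non-zero, so this is an N-position).
To make the XOR zero, we need to find a move that balances the piles.
For pile 1 (size 57): target = 57 XOR 37 = 28
We reduce pile 1 from 57 to 28.
Tokens removed: 57 - 28 = 29
Verification: 28 XOR 28 = 0

29


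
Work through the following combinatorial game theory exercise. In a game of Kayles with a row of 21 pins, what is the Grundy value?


Kayles: a move removes 1 or 2 adjacent pins from a contiguous row.
Removing pins from a row of k leaves two independent rows (a, b) with a + b = k - 1 (one pin) or a + b = k - 2 (two pins); an end removal gives a = 0.
By Sprague-Grundy, G(k) = mex{ G(a) XOR G(b) } over all these splits. G(0) = 0.
G(1): splits (0,0):0^0=0 -> mex({0}) = 1
G(2): splits (0,1):0^1=1 (0,0):0^0=0 -> mex({0, 1}) = 2
G(3): splits (0,2):0^2=2 (1,1):1^1=0 (0,1):0^1=1 -> mex({0, 1, 2}) = 3
G(4): splits (0,3):0^3=3 (1,2):1^2=3 (0,2):0^2=2 (1,1):1^1=0 -> mex({0, 2, 3}) = 1
G(5): splits (0,4):0^1=1 (1,3):1^3=2 (2,2):2^2=0 (0,3):0^3=3 (1,2):1^2=3 -> mex({0, 1, 2, 3}) = 4
G(6) = mex({0, 1, 2, 4}) = 3
G(7) = mex({0, 1, 3, 4, 5}) = 2
G(8) = mex({0, 2, 3, 5, 6}) = 1
G(9) = mex({0, 1, 2, 3, 6, 7}) = 4
G(10) = mex({0, 1, 3, 4, 5, 7}) = 2
G(11) = mex({0, 1, 2, 3, 4, 5}) = 6
G(12) = mex({0, 1, 2, 3, 5, 6, 7}) = 4
G(13) = mex({0, 2, 3, 4, 6, 7}) = 1
G(14) = mex({0, 1, 4, 5, 6, 7}) = 2
G(15) = mex({0, 1, 2, 3, 4, 5, 6}) = 7
G(16) = mex({0, 2, 3, 5, 6, 7}) = 1
G(17) = mex({0, 1, 2, 3, 5, 6, 7}) = 4
G(18) = mex({0, 1, 2, 4, 5, 6}) = 3
G(19) = mex({0, 1, 3, 4, 5, 7}) = 2
G(20) = mex({0, 2, 3, 4, 5, 6, 7}) = 1
G(21) = mex({0, 1, 2, 3, 5, 6, 7}) = 4
Therefore G(21) = 4.

4


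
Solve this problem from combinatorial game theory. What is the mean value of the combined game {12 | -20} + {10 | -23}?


G1 = {12 | -20}, G2 = {10 | -23}
Each is a switch {a | b} with numbers a > b; its mean value is (a + b)/2, and mean value is additive over game sums: m(G1 + G2) = m(G1) + m(G2).
Mean of G1 = (12 + (-20))/2 = -8/2 = -4
Mean of G2 = (10 + (-23))/2 = -13/2 = -13/2
Mean of G1 + G2 = -4 + -13/2 = -21/2

-21/2


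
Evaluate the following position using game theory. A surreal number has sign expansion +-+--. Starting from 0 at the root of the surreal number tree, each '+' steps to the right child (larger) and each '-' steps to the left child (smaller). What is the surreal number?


Sign expansion: +-+--
Rule: track bounds (lo, hi), initially (-inf, +inf). On '+', the current value becomes lo and we move to the simplest number in (value, hi): value + 1 if hi = +inf, otherwise the midpoint (value + hi)/2. On '-', the current value becomes hi and we move to value - 1 if lo = -inf, otherwise the midpoint (lo + value)/2.
Start at 0.
Step 1: sign = +, move right. Bounds: (0, +inf). Value = 1
Step 2: sign = -, move left. Bounds: (0, 1). Value = 1/2
Step 3: sign = +, move right. Bounds: (1/2, 1). Value = 3/4
Step 4: sign = -, move left. Bounds: (1/2, 3/4). Value = 5/8
Step 5: sign = -, move left. Bounds: (1/2, 5/8). Value = 9/16
The surreal number with sign expansion +-+-- is 9/16.

9/16


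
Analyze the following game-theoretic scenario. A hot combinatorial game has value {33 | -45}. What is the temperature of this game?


The game is {33 | -45}, a switch {a | b} with numbers a > b.
Cooling {a | b} by t gives {a - t | b + t}, which stops being hot when a - t = b + t, i.e. at t = (a - b)/2. So the temperature of a switch is (a - b)/2.
Temperature = (Left option - Right option) / 2
= (33 - (-45)) / 2
= 78 / 2
= 39

39


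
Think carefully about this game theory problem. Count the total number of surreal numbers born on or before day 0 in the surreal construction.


Day 0: {|} = 0 is born. Count = 1.
Day n: the number of surreal numbers born by day n is 2^(n+1) - 1.
By day 0: 2^1 - 1 = 1
By day 0: 1 surreal numbers.

1


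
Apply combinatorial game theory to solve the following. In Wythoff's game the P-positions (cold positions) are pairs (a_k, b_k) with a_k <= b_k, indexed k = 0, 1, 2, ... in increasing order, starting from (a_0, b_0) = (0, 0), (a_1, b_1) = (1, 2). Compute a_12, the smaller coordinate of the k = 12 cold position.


By Wythoff's theorem, a_k = floor(k * phi) and b_k = floor(k * phi^2) = a_k + k, where phi = (1 + sqrt(5))/2 is the golden ratio.
phi = (1 + sqrt(5))/2 = 1.618034
k = 12
k * phi = 12 * 1.618034 = 19.416408
a_12 = floor(k * phi) = 19

19


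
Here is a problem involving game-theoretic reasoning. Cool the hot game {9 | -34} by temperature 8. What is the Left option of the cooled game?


Original game: {9 | -34} (a switch {a | b} with a > b).
Cooling by t (for t below the temperature (a - b)/2 = 43/2) taxes each move by t: {a | b} cooled by t is {a - t | b + t}.
Cooling amount: t = 8
Cooled Left option: 9 - 8 = 1
Cooled Right option: -34 + 8 = -26
Cooled game: {1 | -26}
Left option = 1

1


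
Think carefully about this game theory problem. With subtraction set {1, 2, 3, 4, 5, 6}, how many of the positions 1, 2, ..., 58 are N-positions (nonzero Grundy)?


Subtraction set S = {1, 2, 3, 4, 5, 6}, so G(n) = n mod 7.
G(n) = 0 when n is a multiple of 7.
Multiples of 7 in [1, 58]: 8
N-positions (nonzero Grundy) = 58 - 8 = 50

50


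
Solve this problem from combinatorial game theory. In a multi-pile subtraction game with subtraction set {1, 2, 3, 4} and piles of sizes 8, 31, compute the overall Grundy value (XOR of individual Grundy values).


Subtraction set: {1, 2, 3, 4}
For this subtraction set, G(n) = n mod 5 (period = max + 1 = 5).
Pile 1 (size 8): G(8) = 8 mod 5 = 3
Pile 2 (size 31): G(31) = 31 mod 5 = 1
Total Grundy value = XOR of all: 3 XOR 1 = 2

2


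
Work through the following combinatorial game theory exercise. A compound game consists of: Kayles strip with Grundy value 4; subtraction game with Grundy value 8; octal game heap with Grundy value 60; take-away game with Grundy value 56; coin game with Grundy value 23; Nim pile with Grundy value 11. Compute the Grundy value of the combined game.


By the Sprague-Grundy theorem, the Grundy value of a sum of games is the XOR of individual Grundy values.
Kayles strip: Grundy value = 4. Running XOR: 0 XOR 4 = 4
subtraction game: Grundy value = 8. Running XOR: 4 XOR 8 = 12
octal game heap: Grundy value = 60. Running XOR: 12 XOR 60 = 48
take-away game: Grundy value = 56. Running XOR: 48 XOR 56 = 8
coin game: Grundy value = 23. Running XOR: 8 XOR 23 = 31
Nim pile: Grundy value = 11. Running XOR: 31 XOR 11 = 20
The combined Grundy value is 20.

20
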